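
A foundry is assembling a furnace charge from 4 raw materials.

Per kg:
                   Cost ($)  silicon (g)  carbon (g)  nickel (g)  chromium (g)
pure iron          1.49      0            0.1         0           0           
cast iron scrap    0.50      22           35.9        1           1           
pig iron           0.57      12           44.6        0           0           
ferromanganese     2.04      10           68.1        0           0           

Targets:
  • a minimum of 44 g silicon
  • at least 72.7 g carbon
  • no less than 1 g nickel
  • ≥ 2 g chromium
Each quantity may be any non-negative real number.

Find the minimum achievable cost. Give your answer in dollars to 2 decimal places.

$1.01

This is a linear program. Let x1 = kg of pure iron, x2 = kg of cast iron scrap, x3 = kg of pig iron, x4 = kg of ferromanganese.
min 1.49x1 + 0.5x2 + 0.57x3 + 2.04x4 with:
  22x2 + 12x3 + 10x4 ≥ 44   (silicon)
  0.1x1 + 35.9x2 + 44.6x3 + 68.1x4 ≥ 72.7   (carbon)
  1x2 ≥ 1   (nickel)
  1x2 ≥ 2   (chromium)
  x1, x2, x3, x4 ≥ 0.
At the optimum only cast iron scrap, pig iron are positive (pure iron, ferromanganese = 0). The carbon and chromium requirements are met with equality.
Optimal quantities: cast iron scrap = 2 kg, pig iron = 0.02018 kg.
Hence cost = 0.5·2 + 0.57·0.02018 = $1.0115.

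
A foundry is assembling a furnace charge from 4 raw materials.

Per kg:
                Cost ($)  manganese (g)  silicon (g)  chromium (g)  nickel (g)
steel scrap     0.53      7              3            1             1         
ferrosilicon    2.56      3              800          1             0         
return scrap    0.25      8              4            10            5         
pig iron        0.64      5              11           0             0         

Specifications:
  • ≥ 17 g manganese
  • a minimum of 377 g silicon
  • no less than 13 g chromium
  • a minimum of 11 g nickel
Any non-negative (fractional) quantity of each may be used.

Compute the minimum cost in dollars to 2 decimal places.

Let x1 = kg of steel scrap, x2 = kg of ferrosilicon, x3 = kg of return scrap, x4 = kg of pig iron.
min 0.53x1 + 2.56x2 + 0.25x3 + 0.64x4 s.t.:
  7x1 + 3x2 + 8x3 + 5x4 ≥ 17   (manganese)
  3x1 + 800x2 + 4x3 + 11x4 ≥ 377   (silicon)
  1x1 + 1x2 + 10x3 ≥ 13   (chromium)
  1x1 + 5x3 ≥ 11   (nickel)
  x1, x2, x3, x4 ≥ 0.
At the optimum only ferrosilicon, return scrap are positive (steel scrap, pig iron = 0). There the silicon and nickel constraints are tight.
That vertex is x2 = 0.4602, x3 = 2.2.
Cost = 2.56·0.4602 + 0.25·2.2 = 1.7281.

$1.73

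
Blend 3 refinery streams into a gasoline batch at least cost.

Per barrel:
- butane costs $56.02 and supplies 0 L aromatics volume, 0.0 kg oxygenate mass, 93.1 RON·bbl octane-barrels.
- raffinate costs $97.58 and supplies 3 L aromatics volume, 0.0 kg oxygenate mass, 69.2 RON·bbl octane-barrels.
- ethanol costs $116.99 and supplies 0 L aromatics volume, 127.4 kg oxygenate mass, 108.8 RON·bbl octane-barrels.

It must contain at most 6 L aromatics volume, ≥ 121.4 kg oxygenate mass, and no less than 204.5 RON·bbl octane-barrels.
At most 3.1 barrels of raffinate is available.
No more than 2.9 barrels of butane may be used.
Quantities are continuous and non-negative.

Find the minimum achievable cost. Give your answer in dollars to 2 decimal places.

$172.15

Let x1 = barrels of butane, x2 = barrels of raffinate, x3 = barrels of ethanol.
Minimize 56.02x1 + 97.58x2 + 116.99x3 with:
  3x2 ≤ 6   (aromatics volume)
  127.4x3 ≥ 121.4   (oxygenate mass)
  93.1x1 + 69.2x2 + 108.8x3 ≥ 204.5   (octane-barrels)
  x2 ≤ 3.1
  x1 ≤ 2.9
  x1, x2, x3 ≥ 0.
At the optimum only butane, ethanol are positive (raffinate = 0). The oxygenate mass and octane-barrels requirements are met with equality.
So butane = 1.083 barrels, ethanol = 0.9529 barrels.
Cost = 56.02·1.083 + 116.99·0.9529 = 172.1494.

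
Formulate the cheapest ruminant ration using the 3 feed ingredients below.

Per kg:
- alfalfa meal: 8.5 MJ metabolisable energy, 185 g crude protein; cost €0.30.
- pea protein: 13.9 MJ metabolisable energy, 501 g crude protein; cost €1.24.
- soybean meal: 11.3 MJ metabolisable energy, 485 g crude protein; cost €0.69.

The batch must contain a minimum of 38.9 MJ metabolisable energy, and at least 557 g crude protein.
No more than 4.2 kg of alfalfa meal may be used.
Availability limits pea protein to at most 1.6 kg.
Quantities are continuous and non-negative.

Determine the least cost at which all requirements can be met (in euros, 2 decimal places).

Treat it as an LP. Let x1 = kg of alfalfa meal, x2 = kg of pea protein, x3 = kg of soybean meal.
Minimise 0.3x1 + 1.24x2 + 0.69x3 s.t.:
  8.5x1 + 13.9x2 + 11.3x3 ≥ 38.9   (metabolisable energy)
  185x1 + 501x2 + 485x3 ≥ 557   (crude protein)
  x1 ≤ 4.2
  x2 ≤ 1.6
  x1, x2, x3 ≥ 0.
The optimal basis is {alfalfa meal, soybean meal}; pea protein drops out. The metabolisable energy and the alfalfa meal cap requirements are met with equality.
That vertex is x1 = 4.2, x3 = 0.2832.
Hence cost = 0.3·4.2 + 0.69·0.2832 = €1.4554.

€1.46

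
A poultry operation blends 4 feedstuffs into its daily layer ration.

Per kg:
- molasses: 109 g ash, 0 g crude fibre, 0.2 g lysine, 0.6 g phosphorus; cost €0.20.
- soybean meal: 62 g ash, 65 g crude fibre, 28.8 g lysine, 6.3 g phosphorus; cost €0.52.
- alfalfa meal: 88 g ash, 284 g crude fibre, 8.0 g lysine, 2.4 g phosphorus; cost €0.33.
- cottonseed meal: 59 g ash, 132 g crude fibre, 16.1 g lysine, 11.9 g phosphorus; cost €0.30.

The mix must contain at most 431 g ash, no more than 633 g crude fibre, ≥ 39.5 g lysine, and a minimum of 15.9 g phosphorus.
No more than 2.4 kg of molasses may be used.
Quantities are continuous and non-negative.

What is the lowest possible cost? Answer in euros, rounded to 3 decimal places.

Let x1 = kg of molasses, x2 = kg of soybean meal, x3 = kg of alfalfa meal, x4 = kg of cottonseed meal.
min 0.2x1 + 0.52x2 + 0.33x3 + 0.3x4 with:
  109x1 + 62x2 + 88x3 + 59x4 ≤ 431   (ash)
  65x2 + 284x3 + 132x4 ≤ 633   (crude fibre)
  0.2x1 + 28.8x2 + 8x3 + 16.1x4 ≥ 39.5   (lysine)
  0.6x1 + 6.3x2 + 2.4x3 + 11.9x4 ≥ 15.9   (phosphorus)
  x1 ≤ 2.4
  x1, x2, x3, x4 ≥ 0.
The optimal basis is {soybean meal, cottonseed meal}; molasses, alfalfa meal drop out. The lysine and phosphorus requirements are met with equality.
That vertex is x2 = 0.8871, x4 = 0.8665.
Cost = 0.52·0.8871 + 0.3·0.8665 = 0.72124.

€0.721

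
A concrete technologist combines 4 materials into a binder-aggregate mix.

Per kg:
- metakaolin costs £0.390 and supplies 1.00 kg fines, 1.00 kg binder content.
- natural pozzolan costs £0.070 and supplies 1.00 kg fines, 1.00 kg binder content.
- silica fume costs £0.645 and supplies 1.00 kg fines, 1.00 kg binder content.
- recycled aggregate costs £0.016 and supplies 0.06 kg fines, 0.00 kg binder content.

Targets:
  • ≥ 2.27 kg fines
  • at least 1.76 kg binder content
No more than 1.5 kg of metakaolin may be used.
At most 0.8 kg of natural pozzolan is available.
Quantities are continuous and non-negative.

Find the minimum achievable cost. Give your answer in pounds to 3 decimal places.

£0.566

Let x1 = kg of metakaolin, x2 = kg of natural pozzolan, x3 = kg of silica fume, x4 = kg of recycled aggregate.
Minimise 0.39x1 + 0.07x2 + 0.645x3 + 0.016x4 with:
  1x1 + 1x2 + 1x3 + 0.06x4 ≥ 2.27   (fines)
  1x1 + 1x2 + 1x3 ≥ 1.76   (binder content)
  x1 ≤ 1.5
  x2 ≤ 0.8
  x1, x2, x3, x4 ≥ 0.
At the optimum only metakaolin, natural pozzolan, recycled aggregate are positive (silica fume = 0). The fines, binder content, the natural pozzolan cap requirements are met with equality.
That vertex is x1 = 0.96, x2 = 0.8, x4 = 8.5.
Cost = 0.39·0.96 + 0.07·0.8 + 0.016·8.5 = 0.56640.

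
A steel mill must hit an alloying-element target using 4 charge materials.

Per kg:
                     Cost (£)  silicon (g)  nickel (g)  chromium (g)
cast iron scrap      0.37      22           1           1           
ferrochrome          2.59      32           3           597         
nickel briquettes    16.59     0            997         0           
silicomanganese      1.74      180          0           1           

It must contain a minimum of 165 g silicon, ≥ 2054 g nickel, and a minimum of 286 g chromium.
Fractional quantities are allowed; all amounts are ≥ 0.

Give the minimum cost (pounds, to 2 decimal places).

Let x1 = kg of cast iron scrap, x2 = kg of ferrochrome, x3 = kg of nickel briquettes, x4 = kg of silicomanganese.
min 0.37x1 + 2.59x2 + 16.59x3 + 1.74x4 s.t.:
  22x1 + 32x2 + 180x4 ≥ 165   (silicon)
  1x1 + 3x2 + 997x3 ≥ 2054   (nickel)
  1x1 + 597x2 + 1x4 ≥ 286   (chromium)
  x1, x2, x3, x4 ≥ 0.
At the optimum only ferrochrome, nickel briquettes, silicomanganese are positive (cast iron scrap = 0). The silicon, nickel, chromium requirements are met with equality.
That vertex is x2 = 0.4777, x3 = 2.059, x4 = 0.8317.
Hence cost = 2.59·0.4777 + 16.59·2.059 + 1.74·0.8317 = £36.8432.

£36.84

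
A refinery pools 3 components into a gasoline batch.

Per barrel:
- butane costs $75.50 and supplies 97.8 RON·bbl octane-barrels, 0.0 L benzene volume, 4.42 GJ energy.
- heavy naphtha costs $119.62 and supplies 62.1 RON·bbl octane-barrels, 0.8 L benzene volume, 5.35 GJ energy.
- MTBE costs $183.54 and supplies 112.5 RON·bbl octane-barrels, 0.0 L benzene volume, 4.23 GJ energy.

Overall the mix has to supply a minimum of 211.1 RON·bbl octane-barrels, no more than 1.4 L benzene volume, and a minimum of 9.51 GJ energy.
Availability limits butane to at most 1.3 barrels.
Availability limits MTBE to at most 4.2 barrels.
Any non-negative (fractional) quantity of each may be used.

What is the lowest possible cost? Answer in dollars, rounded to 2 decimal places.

$238.81

Let x1 = barrels of butane, x2 = barrels of heavy naphtha, x3 = barrels of MTBE.
Minimize 75.5x1 + 119.62x2 + 183.54x3 subject to:
  97.8x1 + 62.1x2 + 112.5x3 ≥ 211.1   (octane-barrels)
  0.8x2 ≤ 1.4   (benzene volume)
  4.42x1 + 5.35x2 + 4.23x3 ≥ 9.51   (energy)
  x1 ≤ 1.3
  x3 ≤ 4.2
  x1, x2, x3 ≥ 0.
All 3 inputs are positive at the optimum. The octane-barrels, energy, the butane cap requirements are met with equality.
So butane = 1.3 barrels, heavy naphtha = 0.20136 barrels, MTBE = 0.63516 barrels.
Cost = 75.5·1.3 + 119.62·0.20136 + 183.54·0.63516 = 238.8139.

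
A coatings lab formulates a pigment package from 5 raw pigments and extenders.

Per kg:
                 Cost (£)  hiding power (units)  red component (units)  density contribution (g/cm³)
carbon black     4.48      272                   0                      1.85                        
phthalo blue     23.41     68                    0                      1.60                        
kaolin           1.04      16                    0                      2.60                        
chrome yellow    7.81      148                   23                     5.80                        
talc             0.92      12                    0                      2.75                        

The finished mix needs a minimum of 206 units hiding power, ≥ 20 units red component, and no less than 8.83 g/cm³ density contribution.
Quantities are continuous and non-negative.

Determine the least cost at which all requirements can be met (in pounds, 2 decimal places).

Treat it as an LP. Let x1 = kg of carbon black, x2 = kg of phthalo blue, x3 = kg of kaolin, x4 = kg of chrome yellow, x5 = kg of talc.
Minimize 4.48x1 + 23.41x2 + 1.04x3 + 7.81x4 + 0.92x5 with:
  272x1 + 68x2 + 16x3 + 148x4 + 12x5 ≥ 206   (hiding power)
  23x4 ≥ 20   (red component)
  1.85x1 + 1.6x2 + 2.6x3 + 5.8x4 + 2.75x5 ≥ 8.83   (density contribution)
  x1, x2, x3, x4, x5 ≥ 0.
The cheapest feasible vertex uses only carbon black, chrome yellow, talc; phthalo blue, kaolin are not used. Binding constraints: hiding power, red component, density contribution.
So carbon black = 0.2303 kg, chrome yellow = 0.8696 kg, talc = 1.222 kg.
Hence cost = 4.48·0.2303 + 7.81·0.8696 + 0.92·1.222 = £8.9476.

£8.95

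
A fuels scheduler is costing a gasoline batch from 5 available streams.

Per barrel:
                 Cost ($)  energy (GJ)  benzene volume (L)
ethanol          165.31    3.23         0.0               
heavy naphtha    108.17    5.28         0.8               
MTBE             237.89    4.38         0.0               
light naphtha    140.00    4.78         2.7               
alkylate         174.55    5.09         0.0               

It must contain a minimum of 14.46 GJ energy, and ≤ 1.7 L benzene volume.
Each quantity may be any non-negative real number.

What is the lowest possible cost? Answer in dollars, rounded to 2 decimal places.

$340.97

This is a linear program. Let x1 = barrels of ethanol, x2 = barrels of heavy naphtha, x3 = barrels of MTBE, x4 = barrels of light naphtha, x5 = barrels of alkylate.
Minimise 165.31x1 + 108.17x2 + 237.89x3 + 140x4 + 174.55x5 subject to:
  3.23x1 + 5.28x2 + 4.38x3 + 4.78x4 + 5.09x5 ≥ 14.46   (energy)
  0.8x2 + 2.7x4 ≤ 1.7   (benzene volume)
  x1, x2, x3, x4, x5 ≥ 0.
The cheapest feasible vertex uses only heavy naphtha, alkylate; ethanol, MTBE, light naphtha are not used. The energy and benzene volume requirements are met with equality.
So heavy naphtha = 2.125 barrels, alkylate = 0.63654 barrels.
Objective = 108.17·2.125 + 174.55·0.63654 = 340.9693.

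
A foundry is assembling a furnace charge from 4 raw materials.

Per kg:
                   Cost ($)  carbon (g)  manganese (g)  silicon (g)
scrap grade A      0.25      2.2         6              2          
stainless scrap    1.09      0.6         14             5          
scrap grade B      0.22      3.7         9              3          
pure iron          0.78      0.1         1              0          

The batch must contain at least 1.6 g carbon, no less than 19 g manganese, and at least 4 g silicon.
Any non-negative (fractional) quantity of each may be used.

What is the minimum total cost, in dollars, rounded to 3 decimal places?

This is a linear program. Let x1 = kg of scrap grade A, x2 = kg of stainless scrap, x3 = kg of scrap grade B, x4 = kg of pure iron.
Minimize 0.25x1 + 1.09x2 + 0.22x3 + 0.78x4 subject to:
  2.2x1 + 0.6x2 + 3.7x3 + 0.1x4 ≥ 1.6   (carbon)
  6x1 + 14x2 + 9x3 + 1x4 ≥ 19   (manganese)
  2x1 + 5x2 + 3x3 ≥ 4   (silicon)
  x1, x2, x3, x4 ≥ 0.
The optimal basis is {scrap grade B}; scrap grade A, stainless scrap, pure iron drop out. The manganese requirement is met with equality.
Optimal quantities: scrap grade B = 2.111 kg.
Cost = 0.22·2.111 = 0.46442.

$0.464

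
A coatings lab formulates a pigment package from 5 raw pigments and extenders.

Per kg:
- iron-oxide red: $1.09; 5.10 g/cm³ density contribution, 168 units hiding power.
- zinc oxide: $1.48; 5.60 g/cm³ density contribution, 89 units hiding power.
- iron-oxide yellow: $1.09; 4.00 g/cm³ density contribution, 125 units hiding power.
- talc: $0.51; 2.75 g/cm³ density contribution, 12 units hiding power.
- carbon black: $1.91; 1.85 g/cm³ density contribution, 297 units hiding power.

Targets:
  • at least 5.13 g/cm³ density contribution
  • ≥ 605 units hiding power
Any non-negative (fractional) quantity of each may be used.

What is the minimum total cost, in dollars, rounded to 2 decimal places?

Treat it as an LP. Let x1 = kg of iron-oxide red, x2 = kg of zinc oxide, x3 = kg of iron-oxide yellow, x4 = kg of talc, x5 = kg of carbon black.
min 1.09x1 + 1.48x2 + 1.09x3 + 0.51x4 + 1.91x5 subject to:
  5.1x1 + 5.6x2 + 4x3 + 2.75x4 + 1.85x5 ≥ 5.13   (density contribution)
  168x1 + 89x2 + 125x3 + 12x4 + 297x5 ≥ 605   (hiding power)
  x1, x2, x3, x4, x5 ≥ 0.
The optimal basis is {iron-oxide red, carbon black}; zinc oxide, iron-oxide yellow, talc drop out. The density contribution and hiding power requirements are met with equality.
Solving gives x1 = 0.3359, x5 = 1.847.
Cost = 1.09·0.3359 + 1.91·1.847 = 3.8939.

$3.89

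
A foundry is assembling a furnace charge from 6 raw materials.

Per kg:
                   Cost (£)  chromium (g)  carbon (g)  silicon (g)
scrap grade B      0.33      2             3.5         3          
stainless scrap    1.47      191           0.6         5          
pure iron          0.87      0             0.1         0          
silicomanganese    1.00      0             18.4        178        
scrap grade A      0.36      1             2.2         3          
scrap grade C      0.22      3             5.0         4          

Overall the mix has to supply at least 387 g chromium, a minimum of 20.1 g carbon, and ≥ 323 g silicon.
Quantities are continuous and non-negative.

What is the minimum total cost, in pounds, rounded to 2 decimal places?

Treat it as an LP. Let x1 = kg of scrap grade B, x2 = kg of stainless scrap, x3 = kg of pure iron, x4 = kg of silicomanganese, x5 = kg of scrap grade A, x6 = kg of scrap grade C.
min 0.33x1 + 1.47x2 + 0.87x3 + 1x4 + 0.36x5 + 0.22x6 s.t.:
  2x1 + 191x2 + 1x5 + 3x6 ≥ 387   (chromium)
  3.5x1 + 0.6x2 + 0.1x3 + 18.4x4 + 2.2x5 + 5x6 ≥ 20.1   (carbon)
  3x1 + 5x2 + 178x4 + 3x5 + 4x6 ≥ 323   (silicon)
  x1, x2, x3, x4, x5, x6 ≥ 0.
The minimum-cost mix takes nothing from scrap grade B, pure iron, scrap grade A, scrap grade C — only stainless scrap, silicomanganese. The chromium and silicon requirements are met with equality.
That vertex is x2 = 2.026, x4 = 1.758.
Cost = 1.47·2.026 + 1·1.758 = 4.7362.

£4.74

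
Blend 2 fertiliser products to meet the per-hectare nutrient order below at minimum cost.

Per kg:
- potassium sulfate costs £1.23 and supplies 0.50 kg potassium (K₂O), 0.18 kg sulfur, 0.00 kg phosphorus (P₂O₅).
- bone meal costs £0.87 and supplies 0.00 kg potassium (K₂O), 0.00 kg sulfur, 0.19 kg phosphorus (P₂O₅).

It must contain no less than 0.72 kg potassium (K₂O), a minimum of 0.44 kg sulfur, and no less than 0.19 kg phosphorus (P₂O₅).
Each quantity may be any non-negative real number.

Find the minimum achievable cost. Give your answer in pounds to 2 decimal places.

£3.88

Let x1 = kg of potassium sulfate, x2 = kg of bone meal.
Minimise 1.23x1 + 0.87x2 s.t.:
  0.5x1 ≥ 0.72   (potassium (K₂O))
  0.18x1 ≥ 0.44   (sulfur)
  0.19x2 ≥ 0.19   (phosphorus (P₂O₅))
  x1, x2 ≥ 0.
Both inputs are positive at the optimum. The sulfur and phosphorus (P₂O₅) requirements are met with equality.
So potassium sulfate = 2.444 kg, bone meal = 1 kg.
Cost = 1.23·2.444 + 0.87·1 = 3.8761.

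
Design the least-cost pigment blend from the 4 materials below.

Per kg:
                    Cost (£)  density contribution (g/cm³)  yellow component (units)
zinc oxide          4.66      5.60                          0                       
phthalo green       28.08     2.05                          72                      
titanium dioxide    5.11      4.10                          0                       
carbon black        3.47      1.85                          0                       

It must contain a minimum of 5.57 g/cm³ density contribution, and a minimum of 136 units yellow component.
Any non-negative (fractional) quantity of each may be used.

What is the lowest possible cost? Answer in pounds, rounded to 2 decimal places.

This is a linear program. Let x1 = kg of zinc oxide, x2 = kg of phthalo green, x3 = kg of titanium dioxide, x4 = kg of carbon black.
Minimize 4.66x1 + 28.08x2 + 5.11x3 + 3.47x4 s.t.:
  5.6x1 + 2.05x2 + 4.1x3 + 1.85x4 ≥ 5.57   (density contribution)
  72x2 ≥ 136   (yellow component)
  x1, x2, x3, x4 ≥ 0.
The optimal basis is {zinc oxide, phthalo green}; titanium dioxide, carbon black drop out. The density contribution and yellow component requirements are met with equality.
Solving gives x1 = 0.30317, x2 = 1.8889.
Hence cost = 4.66·0.30317 + 28.08·1.8889 = £54.4531.

£54.45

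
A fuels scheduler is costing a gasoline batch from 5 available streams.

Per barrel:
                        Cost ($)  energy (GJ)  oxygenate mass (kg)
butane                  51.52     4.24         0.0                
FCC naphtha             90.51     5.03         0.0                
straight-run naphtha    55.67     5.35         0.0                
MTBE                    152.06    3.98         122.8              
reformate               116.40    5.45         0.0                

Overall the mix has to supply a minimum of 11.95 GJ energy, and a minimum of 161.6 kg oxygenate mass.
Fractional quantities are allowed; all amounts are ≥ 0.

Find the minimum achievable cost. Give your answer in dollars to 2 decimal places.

$269.95

Treat it as an LP. Let x1 = barrels of butane, x2 = barrels of FCC naphtha, x3 = barrels of straight-run naphtha, x4 = barrels of MTBE, x5 = barrels of reformate.
Minimise 51.52x1 + 90.51x2 + 55.67x3 + 152.06x4 + 116.4x5 subject to:
  4.24x1 + 5.03x2 + 5.35x3 + 3.98x4 + 5.45x5 ≥ 11.95   (energy)
  122.8x4 ≥ 161.6   (oxygenate mass)
  x1, x2, x3, x4, x5 ≥ 0.
The optimal basis is {straight-run naphtha, MTBE}; butane, FCC naphtha, reformate drop out. Binding constraints: energy and oxygenate mass.
Solving gives x3 = 1.25467, x4 = 1.31596.
Hence cost = 55.67·1.25467 + 152.06·1.31596 = $269.9524.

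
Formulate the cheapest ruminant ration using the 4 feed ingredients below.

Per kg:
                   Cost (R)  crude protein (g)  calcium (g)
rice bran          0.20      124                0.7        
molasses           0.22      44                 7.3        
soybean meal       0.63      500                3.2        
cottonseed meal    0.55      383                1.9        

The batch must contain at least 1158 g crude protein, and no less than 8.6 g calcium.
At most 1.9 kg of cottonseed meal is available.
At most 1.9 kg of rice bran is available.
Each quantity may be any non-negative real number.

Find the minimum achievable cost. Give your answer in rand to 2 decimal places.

R1.49

Let x1 = kg of rice bran, x2 = kg of molasses, x3 = kg of soybean meal, x4 = kg of cottonseed meal.
Minimise 0.2x1 + 0.22x2 + 0.63x3 + 0.55x4 s.t.:
  124x1 + 44x2 + 500x3 + 383x4 ≥ 1158   (crude protein)
  0.7x1 + 7.3x2 + 3.2x3 + 1.9x4 ≥ 8.6   (calcium)
  x4 ≤ 1.9
  x1 ≤ 1.9
  x1, x2, x3, x4 ≥ 0.
At the optimum only molasses, soybean meal are positive (rice bran, cottonseed meal = 0). The crude protein and calcium requirements are met with equality.
Optimal quantities: molasses = 0.1694 kg, soybean meal = 2.301 kg.
Objective = 0.22·0.1694 + 0.63·2.301 = 1.4869.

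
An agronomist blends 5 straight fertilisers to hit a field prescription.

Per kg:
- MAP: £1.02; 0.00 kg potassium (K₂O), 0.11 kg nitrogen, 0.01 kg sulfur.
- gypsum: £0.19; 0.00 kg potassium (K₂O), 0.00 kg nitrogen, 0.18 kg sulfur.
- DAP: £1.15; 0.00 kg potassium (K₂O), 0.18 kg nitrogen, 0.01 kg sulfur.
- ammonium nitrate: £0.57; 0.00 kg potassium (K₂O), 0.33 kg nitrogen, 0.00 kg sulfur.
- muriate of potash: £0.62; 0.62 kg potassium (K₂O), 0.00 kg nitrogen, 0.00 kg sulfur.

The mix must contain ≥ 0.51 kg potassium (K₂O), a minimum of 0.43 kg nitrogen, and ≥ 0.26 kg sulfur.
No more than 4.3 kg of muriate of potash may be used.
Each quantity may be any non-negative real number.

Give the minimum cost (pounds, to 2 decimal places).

£1.53

Set it up as a linear program. Let x1 = kg of MAP, x2 = kg of gypsum, x3 = kg of DAP, x4 = kg of ammonium nitrate, x5 = kg of muriate of potash.
min 1.02x1 + 0.19x2 + 1.15x3 + 0.57x4 + 0.62x5 subject to:
  0.62x5 ≥ 0.51   (potassium (K₂O))
  0.11x1 + 0.18x3 + 0.33x4 ≥ 0.43   (nitrogen)
  0.01x1 + 0.18x2 + 0.01x3 ≥ 0.26   (sulfur)
  x5 ≤ 4.3
  x1, x2, x3, x4, x5 ≥ 0.
At the optimum only gypsum, ammonium nitrate, muriate of potash are positive (MAP, DAP = 0). There the potassium (K₂O), nitrogen, sulfur constraints are tight.
So gypsum = 1.444 kg, ammonium nitrate = 1.303 kg, muriate of potash = 0.8226 kg.
Cost = 0.19·1.444 + 0.57·1.303 + 0.62·0.8226 = 1.5271.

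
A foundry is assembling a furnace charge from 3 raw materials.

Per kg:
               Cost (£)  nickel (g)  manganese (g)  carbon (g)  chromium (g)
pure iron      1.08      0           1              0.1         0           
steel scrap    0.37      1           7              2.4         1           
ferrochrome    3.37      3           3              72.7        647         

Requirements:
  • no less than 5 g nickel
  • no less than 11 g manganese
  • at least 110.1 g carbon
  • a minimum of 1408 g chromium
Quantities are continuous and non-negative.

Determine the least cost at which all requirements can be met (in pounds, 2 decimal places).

Let x1 = kg of pure iron, x2 = kg of steel scrap, x3 = kg of ferrochrome.
Minimize 1.08x1 + 0.37x2 + 3.37x3 subject to:
  1x2 + 3x3 ≥ 5   (nickel)
  1x1 + 7x2 + 3x3 ≥ 11   (manganese)
  0.1x1 + 2.4x2 + 72.7x3 ≥ 110.1   (carbon)
  1x2 + 647x3 ≥ 1408   (chromium)
  x1, x2, x3 ≥ 0.
The cheapest feasible vertex uses only steel scrap, ferrochrome; pure iron is not used. The manganese and chromium requirements are met with equality.
That vertex is x2 = 0.6392, x3 = 2.175.
Objective = 0.37·0.6392 + 3.37·2.175 = 7.5663.

£7.57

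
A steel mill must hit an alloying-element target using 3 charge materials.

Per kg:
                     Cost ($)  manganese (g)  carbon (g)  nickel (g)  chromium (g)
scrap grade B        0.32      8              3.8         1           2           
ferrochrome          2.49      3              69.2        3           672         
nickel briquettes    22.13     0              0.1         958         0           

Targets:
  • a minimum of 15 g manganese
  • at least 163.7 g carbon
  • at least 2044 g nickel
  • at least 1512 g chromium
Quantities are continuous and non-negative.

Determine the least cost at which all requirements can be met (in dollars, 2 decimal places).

Set it up as a linear program. Let x1 = kg of scrap grade B, x2 = kg of ferrochrome, x3 = kg of nickel briquettes.
Minimize 0.32x1 + 2.49x2 + 22.13x3 subject to:
  8x1 + 3x2 ≥ 15   (manganese)
  3.8x1 + 69.2x2 + 0.1x3 ≥ 163.7   (carbon)
  1x1 + 3x2 + 958x3 ≥ 2044   (nickel)
  2x1 + 672x2 ≥ 1512   (chromium)
  x1, x2, x3 ≥ 0.
All 3 inputs are positive at the optimum. The manganese, carbon, nickel requirements are met with equality.
That vertex is x1 = 1.0098, x2 = 2.3071, x3 = 2.1253.
Total cost: 0.32·1.0098 + 2.49·2.3071 + 22.13·2.1253 = 53.1007.

$53.10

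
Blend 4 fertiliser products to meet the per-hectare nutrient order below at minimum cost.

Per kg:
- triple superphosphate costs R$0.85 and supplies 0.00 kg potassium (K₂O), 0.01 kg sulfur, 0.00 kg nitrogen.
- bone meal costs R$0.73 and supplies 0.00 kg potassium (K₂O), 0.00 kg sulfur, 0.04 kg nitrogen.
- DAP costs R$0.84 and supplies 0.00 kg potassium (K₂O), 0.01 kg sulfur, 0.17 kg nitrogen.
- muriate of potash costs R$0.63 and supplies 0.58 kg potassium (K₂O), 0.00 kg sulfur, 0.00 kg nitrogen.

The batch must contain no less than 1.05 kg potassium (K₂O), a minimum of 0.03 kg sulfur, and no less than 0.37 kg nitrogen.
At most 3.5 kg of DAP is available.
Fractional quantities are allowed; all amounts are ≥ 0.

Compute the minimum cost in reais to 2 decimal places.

Set it up as a linear program. Let x1 = kg of triple superphosphate, x2 = kg of bone meal, x3 = kg of DAP, x4 = kg of muriate of potash.
min 0.85x1 + 0.73x2 + 0.84x3 + 0.63x4 with:
  0.58x4 ≥ 1.05   (potassium (K₂O))
  0.01x1 + 0.01x3 ≥ 0.03   (sulfur)
  0.04x2 + 0.17x3 ≥ 0.37   (nitrogen)
  x3 ≤ 3.5
  x1, x2, x3, x4 ≥ 0.
The cheapest feasible vertex uses only DAP, muriate of potash; triple superphosphate, bone meal are not used. The potassium (K₂O) and sulfur requirements are met with equality.
Solving gives x3 = 3, x4 = 1.81.
Cost = 0.84·3 + 0.63·1.81 = 3.6603.

R$3.66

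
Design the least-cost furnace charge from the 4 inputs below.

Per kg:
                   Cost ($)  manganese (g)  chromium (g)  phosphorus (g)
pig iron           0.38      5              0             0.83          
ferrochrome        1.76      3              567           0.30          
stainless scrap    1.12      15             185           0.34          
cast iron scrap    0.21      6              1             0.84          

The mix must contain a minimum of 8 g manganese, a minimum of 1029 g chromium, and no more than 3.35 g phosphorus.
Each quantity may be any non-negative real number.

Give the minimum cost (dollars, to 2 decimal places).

$3.28

This is a linear program. Let x1 = kg of pig iron, x2 = kg of ferrochrome, x3 = kg of stainless scrap, x4 = kg of cast iron scrap.
Minimize 0.38x1 + 1.76x2 + 1.12x3 + 0.21x4 with:
  5x1 + 3x2 + 15x3 + 6x4 ≥ 8   (manganese)
  567x2 + 185x3 + 1x4 ≥ 1029   (chromium)
  0.83x1 + 0.3x2 + 0.34x3 + 0.84x4 ≤ 3.35   (phosphorus)
  x1, x2, x3, x4 ≥ 0.
The optimal basis is {ferrochrome, cast iron scrap}; pig iron, stainless scrap drop out. There the manganese and chromium constraints are tight.
That vertex is x2 = 1.814, x4 = 0.4263.
Objective = 1.76·1.814 + 0.21·0.4263 = 3.2822.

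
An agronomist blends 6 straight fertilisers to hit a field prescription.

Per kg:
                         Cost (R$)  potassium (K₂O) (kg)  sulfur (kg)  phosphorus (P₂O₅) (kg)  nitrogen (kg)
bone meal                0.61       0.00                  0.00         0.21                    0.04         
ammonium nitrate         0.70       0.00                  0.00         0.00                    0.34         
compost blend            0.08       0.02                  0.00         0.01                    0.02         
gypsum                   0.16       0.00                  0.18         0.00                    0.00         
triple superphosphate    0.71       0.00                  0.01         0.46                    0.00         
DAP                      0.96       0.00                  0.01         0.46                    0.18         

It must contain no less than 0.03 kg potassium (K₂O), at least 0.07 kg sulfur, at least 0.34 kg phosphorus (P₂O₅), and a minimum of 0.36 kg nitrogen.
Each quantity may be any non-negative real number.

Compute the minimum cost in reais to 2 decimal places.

R$1.27

Treat it as an LP. Let x1 = kg of bone meal, x2 = kg of ammonium nitrate, x3 = kg of compost blend, x4 = kg of gypsum, x5 = kg of triple superphosphate, x6 = kg of DAP.
Minimize 0.61x1 + 0.7x2 + 0.08x3 + 0.16x4 + 0.71x5 + 0.96x6 with:
  0.02x3 ≥ 0.03   (potassium (K₂O))
  0.18x4 + 0.01x5 + 0.01x6 ≥ 0.07   (sulfur)
  0.21x1 + 0.01x3 + 0.46x5 + 0.46x6 ≥ 0.34   (phosphorus (P₂O₅))
  0.04x1 + 0.34x2 + 0.02x3 + 0.18x6 ≥ 0.36   (nitrogen)
  x1, x2, x3, x4, x5, x6 ≥ 0.
The minimum-cost mix takes nothing from bone meal, triple superphosphate — only ammonium nitrate, compost blend, gypsum, DAP. Binding constraints: potassium (K₂O), sulfur, phosphorus (P₂O₅), nitrogen.
Solving gives x2 = 0.5965, x3 = 1.5, x4 = 0.3496, x6 = 0.7065.
Cost = 0.7·0.5965 + 0.08·1.5 + 0.16·0.3496 + 0.96·0.7065 = 1.2717.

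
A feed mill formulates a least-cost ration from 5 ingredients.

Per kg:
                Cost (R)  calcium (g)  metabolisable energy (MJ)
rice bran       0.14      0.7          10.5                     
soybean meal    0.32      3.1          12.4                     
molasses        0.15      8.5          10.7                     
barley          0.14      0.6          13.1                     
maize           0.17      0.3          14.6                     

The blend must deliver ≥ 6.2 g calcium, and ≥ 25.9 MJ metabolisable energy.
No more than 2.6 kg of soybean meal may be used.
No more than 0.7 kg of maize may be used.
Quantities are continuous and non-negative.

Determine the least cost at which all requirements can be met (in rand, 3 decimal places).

Treat it as an LP. Let x1 = kg of rice bran, x2 = kg of soybean meal, x3 = kg of molasses, x4 = kg of barley, x5 = kg of maize.
min 0.14x1 + 0.32x2 + 0.15x3 + 0.14x4 + 0.17x5 with:
  0.7x1 + 3.1x2 + 8.5x3 + 0.6x4 + 0.3x5 ≥ 6.2   (calcium)
  10.5x1 + 12.4x2 + 10.7x3 + 13.1x4 + 14.6x5 ≥ 25.9   (metabolisable energy)
  x2 ≤ 2.6
  x5 ≤ 0.7
  x1, x2, x3, x4, x5 ≥ 0.
The cheapest feasible vertex uses only molasses, barley; rice bran, soybean meal, maize are not used. The calcium and metabolisable energy requirements are met with equality.
Solving gives x3 = 0.6259, x4 = 1.466.
Cost = 0.15·0.6259 + 0.14·1.466 = 0.29913.

R0.299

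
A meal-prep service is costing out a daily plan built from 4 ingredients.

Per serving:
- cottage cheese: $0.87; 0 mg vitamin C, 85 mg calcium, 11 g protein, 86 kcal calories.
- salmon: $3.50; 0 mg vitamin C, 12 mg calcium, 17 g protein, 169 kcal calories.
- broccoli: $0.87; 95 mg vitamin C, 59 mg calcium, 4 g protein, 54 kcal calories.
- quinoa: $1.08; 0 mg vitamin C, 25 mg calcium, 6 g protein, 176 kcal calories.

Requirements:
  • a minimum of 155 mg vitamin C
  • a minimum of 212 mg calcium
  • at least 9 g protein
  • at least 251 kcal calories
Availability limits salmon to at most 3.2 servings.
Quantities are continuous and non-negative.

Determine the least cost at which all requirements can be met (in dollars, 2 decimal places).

$2.85

This is a linear program. Let x1 = servings of cottage cheese, x2 = servings of salmon, x3 = servings of broccoli, x4 = servings of quinoa.
Minimise 0.87x1 + 3.5x2 + 0.87x3 + 1.08x4 s.t.:
  95x3 ≥ 155   (vitamin C)
  85x1 + 12x2 + 59x3 + 25x4 ≥ 212   (calcium)
  11x1 + 17x2 + 4x3 + 6x4 ≥ 9   (protein)
  86x1 + 169x2 + 54x3 + 176x4 ≥ 251   (calories)
  x2 ≤ 3.2
  x1, x2, x3, x4 ≥ 0.
At the optimum only cottage cheese, broccoli, quinoa are positive (salmon = 0). Binding constraints: vitamin C, calcium, calories.
That vertex is x1 = 1.272, x3 = 1.632, x4 = 0.3039.
Hence cost = 0.87·1.272 + 0.87·1.632 + 1.08·0.3039 = $2.8547.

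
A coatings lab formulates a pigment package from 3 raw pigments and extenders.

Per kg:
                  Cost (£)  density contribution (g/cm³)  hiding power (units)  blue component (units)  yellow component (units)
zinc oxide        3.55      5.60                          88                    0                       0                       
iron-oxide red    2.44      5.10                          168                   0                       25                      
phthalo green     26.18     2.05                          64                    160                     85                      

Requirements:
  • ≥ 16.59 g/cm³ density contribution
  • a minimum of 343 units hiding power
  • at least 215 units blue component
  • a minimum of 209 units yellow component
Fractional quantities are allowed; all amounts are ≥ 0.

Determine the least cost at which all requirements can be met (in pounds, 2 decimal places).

£44.43

Treat it as an LP. Let x1 = kg of zinc oxide, x2 = kg of iron-oxide red, x3 = kg of phthalo green.
Minimize 3.55x1 + 2.44x2 + 26.18x3 with:
  5.6x1 + 5.1x2 + 2.05x3 ≥ 16.59   (density contribution)
  88x1 + 168x2 + 64x3 ≥ 343   (hiding power)
  160x3 ≥ 215   (blue component)
  25x2 + 85x3 ≥ 209   (yellow component)
  x1, x2, x3 ≥ 0.
At the optimum only iron-oxide red, phthalo green are positive (zinc oxide = 0). The blue component and yellow component requirements are met with equality.
So iron-oxide red = 3.7912 kg, phthalo green = 1.3438 kg.
Hence cost = 2.44·3.7912 + 26.18·1.3438 = £44.4312.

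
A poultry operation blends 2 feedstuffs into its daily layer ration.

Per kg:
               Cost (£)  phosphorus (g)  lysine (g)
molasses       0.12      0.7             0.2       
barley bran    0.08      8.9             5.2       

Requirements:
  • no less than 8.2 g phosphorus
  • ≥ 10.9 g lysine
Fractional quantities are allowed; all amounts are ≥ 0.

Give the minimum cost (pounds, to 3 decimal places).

£0.168

Let x1 = kg of molasses, x2 = kg of barley bran.
Minimise 0.12x1 + 0.08x2 s.t.:
  0.7x1 + 8.9x2 ≥ 8.2   (phosphorus)
  0.2x1 + 5.2x2 ≥ 10.9   (lysine)
  x1, x2 ≥ 0.
The minimum-cost mix takes nothing from molasses — only barley bran. Binding constraint: lysine.
Solving gives x2 = 2.096.
Objective = 0.08·2.096 = 0.16768.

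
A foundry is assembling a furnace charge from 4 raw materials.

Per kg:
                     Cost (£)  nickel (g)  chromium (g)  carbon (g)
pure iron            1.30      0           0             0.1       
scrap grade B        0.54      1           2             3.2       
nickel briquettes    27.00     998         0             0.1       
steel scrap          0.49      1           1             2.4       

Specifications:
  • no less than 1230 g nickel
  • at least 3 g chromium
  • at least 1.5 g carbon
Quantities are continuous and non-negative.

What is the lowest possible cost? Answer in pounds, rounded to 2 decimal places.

£34.05

Let x1 = kg of pure iron, x2 = kg of scrap grade B, x3 = kg of nickel briquettes, x4 = kg of steel scrap.
Minimise 1.3x1 + 0.54x2 + 27x3 + 0.49x4 s.t.:
  1x2 + 998x3 + 1x4 ≥ 1230   (nickel)
  2x2 + 1x4 ≥ 3   (chromium)
  0.1x1 + 3.2x2 + 0.1x3 + 2.4x4 ≥ 1.5   (carbon)
  x1, x2, x3, x4 ≥ 0.
The optimal basis is {scrap grade B, nickel briquettes}; pure iron, steel scrap drop out. There the nickel and chromium constraints are tight.
That vertex is x2 = 1.5, x3 = 1.231.
Objective = 0.54·1.5 + 27·1.231 = 34.0470.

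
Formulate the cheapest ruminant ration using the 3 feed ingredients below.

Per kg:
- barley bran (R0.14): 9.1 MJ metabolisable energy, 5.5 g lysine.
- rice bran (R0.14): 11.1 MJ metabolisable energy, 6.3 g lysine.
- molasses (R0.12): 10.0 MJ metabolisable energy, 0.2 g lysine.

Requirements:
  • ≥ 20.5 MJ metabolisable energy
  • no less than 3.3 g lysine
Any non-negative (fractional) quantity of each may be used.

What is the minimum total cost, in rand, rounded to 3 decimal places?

R0.249

Let x1 = kg of barley bran, x2 = kg of rice bran, x3 = kg of molasses.
Minimize 0.14x1 + 0.14x2 + 0.12x3 with:
  9.1x1 + 11.1x2 + 10x3 ≥ 20.5   (metabolisable energy)
  5.5x1 + 6.3x2 + 0.2x3 ≥ 3.3   (lysine)
  x1, x2, x3 ≥ 0.
At the optimum only rice bran, molasses are positive (barley bran = 0). The metabolisable energy and lysine requirements are met with equality.
Optimal quantities: rice bran = 0.4755 kg, molasses = 1.522 kg.
Objective = 0.14·0.4755 + 0.12·1.522 = 0.24921.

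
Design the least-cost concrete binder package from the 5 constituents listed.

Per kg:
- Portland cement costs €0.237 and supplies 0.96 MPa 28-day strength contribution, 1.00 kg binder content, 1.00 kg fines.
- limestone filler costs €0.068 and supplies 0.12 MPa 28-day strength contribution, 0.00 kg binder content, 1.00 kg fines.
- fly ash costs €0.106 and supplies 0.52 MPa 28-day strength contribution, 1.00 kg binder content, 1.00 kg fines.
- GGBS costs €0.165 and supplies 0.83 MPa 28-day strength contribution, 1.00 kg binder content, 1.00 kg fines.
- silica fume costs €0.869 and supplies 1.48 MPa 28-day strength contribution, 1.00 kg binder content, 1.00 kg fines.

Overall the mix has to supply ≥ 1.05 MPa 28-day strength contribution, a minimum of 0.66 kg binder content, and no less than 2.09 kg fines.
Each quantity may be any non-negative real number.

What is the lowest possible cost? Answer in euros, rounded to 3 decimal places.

€0.218

Let x1 = kg of Portland cement, x2 = kg of limestone filler, x3 = kg of fly ash, x4 = kg of GGBS, x5 = kg of silica fume.
Minimize 0.237x1 + 0.068x2 + 0.106x3 + 0.165x4 + 0.869x5 subject to:
  0.96x1 + 0.12x2 + 0.52x3 + 0.83x4 + 1.48x5 ≥ 1.05   (28-day strength contribution)
  1x1 + 1x3 + 1x4 + 1x5 ≥ 0.66   (binder content)
  1x1 + 1x2 + 1x3 + 1x4 + 1x5 ≥ 2.09   (fines)
  x1, x2, x3, x4, x5 ≥ 0.
At the optimum only limestone filler, fly ash are positive (Portland cement, GGBS, silica fume = 0). There the 28-day strength contribution and fines constraints are tight.
So limestone filler = 0.092 kg, fly ash = 1.998 kg.
Objective = 0.068·0.092 + 0.106·1.998 = 0.21804.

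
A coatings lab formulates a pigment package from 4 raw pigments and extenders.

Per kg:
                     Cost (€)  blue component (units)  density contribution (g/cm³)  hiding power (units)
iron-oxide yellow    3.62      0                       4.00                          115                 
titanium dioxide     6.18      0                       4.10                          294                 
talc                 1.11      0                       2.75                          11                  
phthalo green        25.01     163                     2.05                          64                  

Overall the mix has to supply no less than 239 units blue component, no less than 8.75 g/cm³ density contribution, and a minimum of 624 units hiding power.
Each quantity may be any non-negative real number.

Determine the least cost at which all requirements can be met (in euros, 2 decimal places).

€47.82

Let x1 = kg of iron-oxide yellow, x2 = kg of titanium dioxide, x3 = kg of talc, x4 = kg of phthalo green.
min 3.62x1 + 6.18x2 + 1.11x3 + 25.01x4 subject to:
  163x4 ≥ 239   (blue component)
  4x1 + 4.1x2 + 2.75x3 + 2.05x4 ≥ 8.75   (density contribution)
  115x1 + 294x2 + 11x3 + 64x4 ≥ 624   (hiding power)
  x1, x2, x3, x4 ≥ 0.
At the optimum only titanium dioxide, phthalo green are positive (iron-oxide yellow, talc = 0). The blue component and hiding power requirements are met with equality.
So titanium dioxide = 1.8033 kg, phthalo green = 1.4663 kg.
Hence cost = 6.18·1.8033 + 25.01·1.4663 = €47.8166.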